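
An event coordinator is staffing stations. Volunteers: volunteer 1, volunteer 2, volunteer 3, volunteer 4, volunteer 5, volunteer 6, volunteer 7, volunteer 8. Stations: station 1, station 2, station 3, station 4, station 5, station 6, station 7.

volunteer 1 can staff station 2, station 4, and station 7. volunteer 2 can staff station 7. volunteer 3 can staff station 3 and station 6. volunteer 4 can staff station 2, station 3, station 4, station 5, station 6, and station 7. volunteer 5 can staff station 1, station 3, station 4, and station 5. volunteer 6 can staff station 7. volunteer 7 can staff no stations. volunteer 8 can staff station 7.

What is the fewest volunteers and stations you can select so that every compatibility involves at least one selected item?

A maximum matching has 5 edges (e.g. volunteer 1–station 4, volunteer 2–station 7, volunteer 3–station 3, volunteer 4–station 2, volunteer 5–station 1).
By König's theorem the minimum vertex cover has the same size. One such cover is {volunteer 1, volunteer 3, volunteer 4, volunteer 5, station 7}.

5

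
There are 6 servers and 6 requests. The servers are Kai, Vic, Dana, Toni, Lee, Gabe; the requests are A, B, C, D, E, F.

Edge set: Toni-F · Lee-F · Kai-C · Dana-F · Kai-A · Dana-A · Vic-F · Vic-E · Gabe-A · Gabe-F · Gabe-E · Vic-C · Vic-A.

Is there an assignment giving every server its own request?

The set {Kai, Vic, Dana, Toni, Lee, Gabe} has only 4 neighbours ({A, C, E, F}), so by Hall's theorem at most 4 of the 6 servers can be matched.
Hence no matching covers every server.

No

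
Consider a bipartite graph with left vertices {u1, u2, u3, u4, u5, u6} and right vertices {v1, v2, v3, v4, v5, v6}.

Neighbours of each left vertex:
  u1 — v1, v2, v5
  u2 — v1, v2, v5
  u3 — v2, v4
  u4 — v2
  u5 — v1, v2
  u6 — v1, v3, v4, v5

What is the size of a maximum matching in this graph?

5

One maximum matching: u1→v5, u2→v1, u3→v4, u4→v2, u6→v3.
The set {u1, u2, u4, u5} has only 3 neighbours ({v1, v2, v5}), so by Hall's theorem at most 5 of the 6 left vertices can be matched.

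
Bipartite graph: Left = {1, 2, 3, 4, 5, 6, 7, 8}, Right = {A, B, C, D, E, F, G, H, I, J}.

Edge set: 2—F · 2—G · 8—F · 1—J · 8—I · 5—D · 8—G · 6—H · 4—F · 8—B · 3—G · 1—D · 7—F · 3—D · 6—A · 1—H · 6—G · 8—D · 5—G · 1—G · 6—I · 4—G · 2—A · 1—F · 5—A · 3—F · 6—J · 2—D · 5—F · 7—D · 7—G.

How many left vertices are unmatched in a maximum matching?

1

For example, pair 1-H, 2-A, 3-D, 4-G, 5-F, 6-J, 8-B.
The set {2, 3, 4, 5, 7} has only 4 neighbours ({A, D, F, G}), so by Hall's theorem at most 7 of the 8 left vertices can be matched.
That matches 7 of the 8, leaving 1 unmatched; no matching can do better.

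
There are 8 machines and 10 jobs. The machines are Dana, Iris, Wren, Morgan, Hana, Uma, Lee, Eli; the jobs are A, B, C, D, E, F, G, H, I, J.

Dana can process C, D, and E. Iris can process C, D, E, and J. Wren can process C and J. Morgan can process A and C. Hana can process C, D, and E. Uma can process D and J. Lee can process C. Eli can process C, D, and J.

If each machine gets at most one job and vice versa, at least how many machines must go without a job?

For example, pair Dana–C, Iris–D, Wren–J, Morgan–A, Hana–E.
The set {Dana, Iris, Wren, Hana, Uma, Lee, Eli} has only 4 neighbours ({C, D, E, J}), so by Hall's theorem at most 5 of the 8 machines can be matched.
That matches 5 of the 8, leaving 3 unmatched; no matching can do better.

3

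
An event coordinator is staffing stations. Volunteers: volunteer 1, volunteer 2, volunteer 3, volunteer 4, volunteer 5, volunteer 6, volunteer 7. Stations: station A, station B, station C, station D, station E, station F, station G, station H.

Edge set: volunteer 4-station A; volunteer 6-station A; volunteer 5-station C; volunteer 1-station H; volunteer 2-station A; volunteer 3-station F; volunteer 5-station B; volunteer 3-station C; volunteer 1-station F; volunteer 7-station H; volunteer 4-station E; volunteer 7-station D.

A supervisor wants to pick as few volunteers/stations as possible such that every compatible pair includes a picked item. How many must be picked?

A maximum matching has 6 edges (e.g. volunteer 1–station F, volunteer 2–station A, volunteer 3–station C, volunteer 4–station E, volunteer 5–station B, volunteer 7–station H).
By König's theorem the minimum vertex cover has the same size. One such cover is {volunteer 1, volunteer 3, volunteer 4, volunteer 5, volunteer 7, station A}.

6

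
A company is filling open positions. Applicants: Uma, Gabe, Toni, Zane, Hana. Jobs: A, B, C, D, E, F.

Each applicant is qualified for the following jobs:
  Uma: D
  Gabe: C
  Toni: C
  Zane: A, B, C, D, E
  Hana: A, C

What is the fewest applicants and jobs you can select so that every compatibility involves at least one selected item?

4

The 4 edges Uma–D, Gabe–C, Zane–E, Hana–A form a matching, so any vertex cover needs at least 4 vertices (one per matched edge).
Conversely {Uma, Zane, Hana, C} meets every edge and has exactly 4 vertices, so 4 is optimal.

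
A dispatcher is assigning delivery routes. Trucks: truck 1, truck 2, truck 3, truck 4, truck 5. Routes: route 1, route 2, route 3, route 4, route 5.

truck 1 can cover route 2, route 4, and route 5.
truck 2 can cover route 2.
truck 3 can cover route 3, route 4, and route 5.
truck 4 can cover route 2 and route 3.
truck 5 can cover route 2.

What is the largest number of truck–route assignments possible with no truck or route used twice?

For example, pair truck 1-route 5, truck 2-route 2, truck 3-route 4, truck 4-route 3.
The set {truck 2, truck 5} has only 1 neighbour ({route 2}), so by Hall's theorem at most 4 of the 5 trucks can be matched.

4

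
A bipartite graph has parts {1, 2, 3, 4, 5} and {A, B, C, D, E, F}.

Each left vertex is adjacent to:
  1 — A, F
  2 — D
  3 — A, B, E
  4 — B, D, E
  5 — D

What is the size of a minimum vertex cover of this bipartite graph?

{1, 3, 4, D} is a vertex cover of size 4: every edge has an endpoint in this set.
No smaller cover exists because 1–F, 2–D, 3–E, 4–B is a matching of size 4, and a cover must include an endpoint of each of these disjoint edges (König's theorem).

4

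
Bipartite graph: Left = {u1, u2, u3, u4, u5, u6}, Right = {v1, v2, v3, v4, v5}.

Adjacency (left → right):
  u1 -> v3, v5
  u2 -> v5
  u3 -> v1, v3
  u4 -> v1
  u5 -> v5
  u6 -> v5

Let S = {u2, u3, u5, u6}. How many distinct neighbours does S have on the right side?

The union of neighbours of {u2, u3, u5, u6} is {v1, v3, v5}, which has 3 elements.
Since |N(S)| = 3 < |S| = 4, Hall's condition fails for this subset.

3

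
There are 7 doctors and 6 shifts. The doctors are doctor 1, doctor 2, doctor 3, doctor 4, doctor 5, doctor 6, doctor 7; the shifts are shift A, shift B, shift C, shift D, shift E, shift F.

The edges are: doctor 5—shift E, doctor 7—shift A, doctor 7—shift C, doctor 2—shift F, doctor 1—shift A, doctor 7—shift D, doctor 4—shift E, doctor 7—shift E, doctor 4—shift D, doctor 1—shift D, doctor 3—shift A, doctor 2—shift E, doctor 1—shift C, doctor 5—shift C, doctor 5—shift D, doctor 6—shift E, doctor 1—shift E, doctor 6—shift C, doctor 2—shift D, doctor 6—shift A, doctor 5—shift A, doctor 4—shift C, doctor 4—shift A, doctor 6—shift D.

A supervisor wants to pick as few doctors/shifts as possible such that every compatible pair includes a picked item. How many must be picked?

{doctor 2, shift A, shift C, shift D, shift E} is a vertex cover of size 5: every edge has an endpoint in this set.
No smaller cover exists because doctor 1–shift C, doctor 2–shift F, doctor 3–shift A, doctor 4–shift D, doctor 5–shift E is a matching of size 5, and a cover must include an endpoint of each of these disjoint edges (König's theorem).

5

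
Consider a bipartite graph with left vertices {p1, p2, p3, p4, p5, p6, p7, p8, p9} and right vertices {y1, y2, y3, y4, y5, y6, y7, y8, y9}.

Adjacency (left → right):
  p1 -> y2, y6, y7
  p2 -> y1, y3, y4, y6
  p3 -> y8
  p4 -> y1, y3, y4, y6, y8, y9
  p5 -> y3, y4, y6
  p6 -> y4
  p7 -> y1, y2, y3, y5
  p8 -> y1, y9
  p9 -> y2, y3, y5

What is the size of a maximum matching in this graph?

9

One maximum matching: p1-y7, p2-y3, p3-y8, p4-y9, p5-y6, p6-y4, p7-y5, p8-y1, p9-y2.
All 9 left vertices are matched, so no larger matching exists.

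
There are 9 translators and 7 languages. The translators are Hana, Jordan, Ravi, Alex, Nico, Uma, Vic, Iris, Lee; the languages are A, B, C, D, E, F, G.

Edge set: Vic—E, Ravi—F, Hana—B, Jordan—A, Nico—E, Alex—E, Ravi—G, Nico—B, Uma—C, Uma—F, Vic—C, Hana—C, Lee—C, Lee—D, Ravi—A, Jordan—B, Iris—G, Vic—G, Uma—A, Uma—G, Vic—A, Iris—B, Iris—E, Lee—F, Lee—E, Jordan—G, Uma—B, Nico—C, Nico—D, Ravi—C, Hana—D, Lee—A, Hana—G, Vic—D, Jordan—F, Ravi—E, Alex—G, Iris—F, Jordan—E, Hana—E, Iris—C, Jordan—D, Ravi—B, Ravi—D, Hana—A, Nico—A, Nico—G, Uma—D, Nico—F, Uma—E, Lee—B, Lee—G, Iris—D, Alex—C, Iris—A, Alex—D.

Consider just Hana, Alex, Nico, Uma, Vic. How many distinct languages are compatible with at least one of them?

7

The union of neighbours of {Hana, Alex, Nico, Uma, Vic} is {A, B, C, D, E, F, G}, which has 7 elements.
Since |N(S)| = 7 ≥ |S| = 5, Hall's condition holds for this subset.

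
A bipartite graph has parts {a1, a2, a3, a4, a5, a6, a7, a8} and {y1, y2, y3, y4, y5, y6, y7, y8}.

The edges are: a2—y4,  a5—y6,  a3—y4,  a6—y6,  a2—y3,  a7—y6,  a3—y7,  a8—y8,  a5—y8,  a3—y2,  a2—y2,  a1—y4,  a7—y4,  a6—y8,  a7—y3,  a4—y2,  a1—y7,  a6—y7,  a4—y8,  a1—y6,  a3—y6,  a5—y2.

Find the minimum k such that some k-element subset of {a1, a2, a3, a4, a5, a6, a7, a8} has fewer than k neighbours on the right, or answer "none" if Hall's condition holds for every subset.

6

Take S = {a1, a3, a4, a5, a6, a8}. Its neighbourhood is {y2, y4, y6, y7, y8}, so |N(S)| = 5 < |S| = 6.
Every subset of size less than 6 has at least as many neighbours as members, so 6 is the minimum.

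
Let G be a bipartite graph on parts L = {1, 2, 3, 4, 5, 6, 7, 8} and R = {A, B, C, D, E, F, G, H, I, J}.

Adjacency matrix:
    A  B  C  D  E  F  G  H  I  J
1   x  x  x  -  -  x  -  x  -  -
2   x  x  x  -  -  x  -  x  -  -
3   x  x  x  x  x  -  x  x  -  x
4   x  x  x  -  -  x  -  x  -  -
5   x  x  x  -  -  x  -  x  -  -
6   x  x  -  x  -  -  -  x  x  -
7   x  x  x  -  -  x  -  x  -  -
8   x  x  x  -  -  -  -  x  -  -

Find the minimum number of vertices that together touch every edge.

{3, 6, A, B, C, F, H} is a vertex cover of size 7: every edge has an endpoint in this set.
No smaller cover exists because 1–C, 2–F, 3–J, 4–B, 5–H, 6–D, 7–A is a matching of size 7, and a cover must include an endpoint of each of these disjoint edges (König's theorem).

7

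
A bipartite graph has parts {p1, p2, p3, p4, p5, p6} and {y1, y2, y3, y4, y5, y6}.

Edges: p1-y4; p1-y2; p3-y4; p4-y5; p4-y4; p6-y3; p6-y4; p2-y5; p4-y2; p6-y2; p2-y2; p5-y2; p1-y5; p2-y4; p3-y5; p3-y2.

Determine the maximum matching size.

4

One maximum matching: p1→y4, p2→y5, p3→y2, p6→y3.
The set {p1, p2, p3, p4, p5} has only 3 neighbours ({y2, y4, y5}), so by Hall's theorem at most 4 of the 6 left vertices can be matched.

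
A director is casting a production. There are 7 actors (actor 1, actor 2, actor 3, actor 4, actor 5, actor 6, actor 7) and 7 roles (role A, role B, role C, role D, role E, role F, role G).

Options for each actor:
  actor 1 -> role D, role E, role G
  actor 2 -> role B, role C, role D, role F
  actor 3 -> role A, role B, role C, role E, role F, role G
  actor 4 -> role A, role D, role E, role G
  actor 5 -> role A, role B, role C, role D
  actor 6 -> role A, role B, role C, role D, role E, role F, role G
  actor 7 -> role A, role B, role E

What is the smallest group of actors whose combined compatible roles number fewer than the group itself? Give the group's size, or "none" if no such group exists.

A matching saturating every actor exists, for instance actor 1→role E, actor 2→role F, actor 3→role A, actor 4→role G, actor 5→role D, actor 6→role C, actor 7→role B.
By Hall's marriage theorem, this means |N(S)| ≥ |S| for every subset S, so no violating subset exists.

none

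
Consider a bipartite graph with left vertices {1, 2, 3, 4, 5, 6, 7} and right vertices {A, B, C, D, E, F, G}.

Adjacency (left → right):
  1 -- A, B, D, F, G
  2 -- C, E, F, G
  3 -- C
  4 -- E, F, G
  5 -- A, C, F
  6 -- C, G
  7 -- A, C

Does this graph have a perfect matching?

No

The set {2, 3, 4, 5, 6, 7} has only 5 neighbours ({A, C, E, F, G}), so by Hall's theorem at most 6 of the 7 left vertices can be matched.
Hence no matching covers every left vertex.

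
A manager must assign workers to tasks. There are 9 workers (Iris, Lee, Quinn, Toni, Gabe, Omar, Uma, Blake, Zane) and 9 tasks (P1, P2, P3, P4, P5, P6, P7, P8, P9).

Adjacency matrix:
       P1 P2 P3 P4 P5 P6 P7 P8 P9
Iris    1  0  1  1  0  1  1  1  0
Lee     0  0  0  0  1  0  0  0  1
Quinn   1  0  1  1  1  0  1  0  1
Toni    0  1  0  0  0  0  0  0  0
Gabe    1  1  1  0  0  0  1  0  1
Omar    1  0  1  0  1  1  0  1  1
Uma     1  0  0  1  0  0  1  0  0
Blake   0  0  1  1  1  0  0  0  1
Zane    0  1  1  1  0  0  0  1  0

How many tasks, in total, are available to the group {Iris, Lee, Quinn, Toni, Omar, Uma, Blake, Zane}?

9

The union of neighbours of {Iris, Lee, Quinn, Toni, Omar, Uma, Blake, Zane} is {P1, P2, P3, P4, P5, P6, P7, P8, P9}, which has 9 elements.
Since |N(S)| = 9 ≥ |S| = 8, Hall's condition holds for this subset.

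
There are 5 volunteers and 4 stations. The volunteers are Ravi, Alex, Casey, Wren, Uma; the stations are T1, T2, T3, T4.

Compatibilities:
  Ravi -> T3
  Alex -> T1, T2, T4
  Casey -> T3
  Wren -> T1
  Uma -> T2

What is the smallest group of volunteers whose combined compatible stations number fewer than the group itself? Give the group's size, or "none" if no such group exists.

Take S = {Ravi, Casey}. Its neighbourhood is {T3}, so |N(S)| = 1 < |S| = 2.
No single vertex violates Hall's condition since each has at least one neighbour, so 2 is the minimum.

2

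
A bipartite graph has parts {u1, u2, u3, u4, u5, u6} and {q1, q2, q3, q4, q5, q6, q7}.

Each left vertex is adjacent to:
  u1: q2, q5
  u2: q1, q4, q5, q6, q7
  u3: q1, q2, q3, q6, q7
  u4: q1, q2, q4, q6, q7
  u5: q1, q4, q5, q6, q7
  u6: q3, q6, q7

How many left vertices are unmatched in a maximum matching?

A valid assignment of size 6: u1-q2, u2-q1, u3-q3, u4-q7, u5-q4, u6-q6.
This saturates every left vertex, so 6 is the maximum.
That matches 6 of the 6, leaving 0 unmatched; no matching can do better.

0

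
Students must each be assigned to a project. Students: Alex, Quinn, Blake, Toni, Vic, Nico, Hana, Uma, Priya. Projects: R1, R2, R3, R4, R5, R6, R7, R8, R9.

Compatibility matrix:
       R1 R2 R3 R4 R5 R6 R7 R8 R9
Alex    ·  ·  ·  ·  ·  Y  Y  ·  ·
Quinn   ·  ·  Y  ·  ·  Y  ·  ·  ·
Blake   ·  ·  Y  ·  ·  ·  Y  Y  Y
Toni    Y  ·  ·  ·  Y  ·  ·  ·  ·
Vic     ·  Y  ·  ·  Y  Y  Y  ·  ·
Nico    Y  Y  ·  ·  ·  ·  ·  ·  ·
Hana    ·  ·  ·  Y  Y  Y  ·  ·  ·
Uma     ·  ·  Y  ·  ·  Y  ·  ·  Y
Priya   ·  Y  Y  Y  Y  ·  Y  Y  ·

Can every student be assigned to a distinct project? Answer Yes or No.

A valid assignment of size 9: Alex→R7, Quinn→R6, Blake→R8, Toni→R1, Vic→R5, Nico→R2, Hana→R4, Uma→R9, Priya→R3.
All 9 students are covered.

Yes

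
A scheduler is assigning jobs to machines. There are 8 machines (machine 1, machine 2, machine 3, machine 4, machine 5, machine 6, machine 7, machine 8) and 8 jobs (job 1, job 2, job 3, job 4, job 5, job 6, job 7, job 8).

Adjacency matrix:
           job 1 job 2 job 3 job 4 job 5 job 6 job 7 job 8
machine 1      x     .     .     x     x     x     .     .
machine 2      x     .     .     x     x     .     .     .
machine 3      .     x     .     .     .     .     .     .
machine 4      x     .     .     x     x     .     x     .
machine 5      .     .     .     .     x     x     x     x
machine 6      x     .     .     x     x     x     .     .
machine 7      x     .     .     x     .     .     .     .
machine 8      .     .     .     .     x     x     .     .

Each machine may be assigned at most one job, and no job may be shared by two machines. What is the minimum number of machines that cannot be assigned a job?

1

One maximum matching: machine 1-job 6, machine 2-job 5, machine 3-job 2, machine 4-job 7, machine 5-job 8, machine 6-job 4, machine 7-job 1.
The set {machine 1, machine 2, machine 6, machine 7, machine 8} has only 4 neighbours ({job 1, job 4, job 5, job 6}), so by Hall's theorem at most 7 of the 8 machines can be matched.
That matches 7 of the 8, leaving 1 unmatched; no matching can do better.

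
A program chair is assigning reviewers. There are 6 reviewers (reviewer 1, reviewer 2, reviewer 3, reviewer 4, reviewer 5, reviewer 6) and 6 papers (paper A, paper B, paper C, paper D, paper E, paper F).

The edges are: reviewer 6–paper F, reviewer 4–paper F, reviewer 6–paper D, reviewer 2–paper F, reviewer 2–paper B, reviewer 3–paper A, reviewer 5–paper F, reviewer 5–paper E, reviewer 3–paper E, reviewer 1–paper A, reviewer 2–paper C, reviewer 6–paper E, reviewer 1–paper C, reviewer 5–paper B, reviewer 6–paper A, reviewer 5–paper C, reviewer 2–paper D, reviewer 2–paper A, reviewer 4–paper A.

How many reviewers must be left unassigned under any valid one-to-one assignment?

0

For example, pair reviewer 1→paper C, reviewer 2→paper B, reviewer 3→paper A, reviewer 4→paper F, reviewer 5→paper E, reviewer 6→paper D.
This saturates every reviewer, so 6 is the maximum.
That matches 6 of the 6, leaving 0 unmatched; no matching can do better.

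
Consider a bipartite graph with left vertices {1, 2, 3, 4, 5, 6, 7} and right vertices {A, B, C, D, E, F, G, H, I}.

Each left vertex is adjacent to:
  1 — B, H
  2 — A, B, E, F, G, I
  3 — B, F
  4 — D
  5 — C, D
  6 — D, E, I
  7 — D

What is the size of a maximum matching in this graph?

One maximum matching: 1–H, 2–G, 3–B, 4–D, 5–C, 6–E.
The set {4, 7} has only 1 neighbour ({D}), so by Hall's theorem at most 6 of the 7 left vertices can be matched.

6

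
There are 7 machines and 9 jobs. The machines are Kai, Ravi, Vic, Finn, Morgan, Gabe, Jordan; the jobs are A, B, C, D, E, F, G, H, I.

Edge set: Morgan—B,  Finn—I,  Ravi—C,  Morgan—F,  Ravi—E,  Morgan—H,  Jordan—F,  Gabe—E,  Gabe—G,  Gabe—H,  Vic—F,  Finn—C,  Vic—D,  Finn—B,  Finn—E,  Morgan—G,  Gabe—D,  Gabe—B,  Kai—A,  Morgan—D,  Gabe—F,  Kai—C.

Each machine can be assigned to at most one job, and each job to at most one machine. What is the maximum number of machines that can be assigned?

One maximum matching: Kai-C, Ravi-E, Vic-D, Finn-B, Morgan-H, Gabe-G, Jordan-F.
All 7 machines are matched, so no larger matching exists.

7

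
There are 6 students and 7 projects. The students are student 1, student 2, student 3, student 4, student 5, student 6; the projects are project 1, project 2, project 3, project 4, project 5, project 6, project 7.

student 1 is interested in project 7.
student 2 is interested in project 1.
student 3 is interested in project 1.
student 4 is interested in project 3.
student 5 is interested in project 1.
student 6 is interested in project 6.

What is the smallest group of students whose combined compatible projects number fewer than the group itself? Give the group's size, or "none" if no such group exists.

Take S = {student 2, student 3}. Its neighbourhood is {project 1}, so |N(S)| = 1 < |S| = 2.
No single vertex violates Hall's condition since each has at least one neighbour, so 2 is the minimum.

2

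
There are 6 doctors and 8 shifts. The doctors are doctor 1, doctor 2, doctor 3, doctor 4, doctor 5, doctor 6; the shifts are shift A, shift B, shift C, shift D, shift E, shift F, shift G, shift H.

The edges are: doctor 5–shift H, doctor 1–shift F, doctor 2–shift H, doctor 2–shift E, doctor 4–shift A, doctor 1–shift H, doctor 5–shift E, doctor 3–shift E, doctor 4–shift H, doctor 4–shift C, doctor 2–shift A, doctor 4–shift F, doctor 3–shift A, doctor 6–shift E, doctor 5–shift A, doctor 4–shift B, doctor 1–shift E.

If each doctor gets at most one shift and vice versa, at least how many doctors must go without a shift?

For example, pair doctor 1→shift F, doctor 2→shift H, doctor 3→shift A, doctor 4→shift B, doctor 5→shift E.
The set {doctor 2, doctor 3, doctor 5, doctor 6} has only 3 neighbours ({shift A, shift E, shift H}), so by Hall's theorem at most 5 of the 6 doctors can be matched.
That matches 5 of the 6, leaving 1 unmatched; no matching can do better.

1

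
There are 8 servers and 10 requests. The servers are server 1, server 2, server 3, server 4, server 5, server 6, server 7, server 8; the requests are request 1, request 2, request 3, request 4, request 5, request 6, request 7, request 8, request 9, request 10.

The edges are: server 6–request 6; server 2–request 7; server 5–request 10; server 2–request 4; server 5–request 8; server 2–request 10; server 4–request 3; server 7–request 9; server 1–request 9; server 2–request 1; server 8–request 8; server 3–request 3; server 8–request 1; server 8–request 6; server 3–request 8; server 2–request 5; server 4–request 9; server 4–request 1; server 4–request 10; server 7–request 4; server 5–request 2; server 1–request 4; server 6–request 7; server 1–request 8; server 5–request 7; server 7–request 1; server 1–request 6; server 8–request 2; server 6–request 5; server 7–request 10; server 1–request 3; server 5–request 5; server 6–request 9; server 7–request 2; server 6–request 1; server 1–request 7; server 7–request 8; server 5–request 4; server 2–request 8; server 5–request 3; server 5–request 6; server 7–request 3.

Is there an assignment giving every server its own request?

Yes

A valid assignment of size 8: server 1→request 9, server 2→request 10, server 3→request 8, server 4→request 3, server 5→request 2, server 6→request 7, server 7→request 4, server 8→request 6.
All 8 servers are covered.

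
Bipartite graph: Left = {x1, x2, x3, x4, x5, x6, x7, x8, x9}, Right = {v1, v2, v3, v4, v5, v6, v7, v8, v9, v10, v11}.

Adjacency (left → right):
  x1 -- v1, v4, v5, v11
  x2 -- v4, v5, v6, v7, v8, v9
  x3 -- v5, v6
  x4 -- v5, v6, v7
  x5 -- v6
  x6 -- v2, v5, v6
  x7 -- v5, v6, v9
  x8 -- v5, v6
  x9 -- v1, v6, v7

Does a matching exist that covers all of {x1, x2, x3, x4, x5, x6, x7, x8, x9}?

The set {x3, x5, x8} has only 2 neighbours ({v5, v6}), so by Hall's theorem at most 8 of the 9 left vertices can be matched.
Hence no matching covers every left vertex.

No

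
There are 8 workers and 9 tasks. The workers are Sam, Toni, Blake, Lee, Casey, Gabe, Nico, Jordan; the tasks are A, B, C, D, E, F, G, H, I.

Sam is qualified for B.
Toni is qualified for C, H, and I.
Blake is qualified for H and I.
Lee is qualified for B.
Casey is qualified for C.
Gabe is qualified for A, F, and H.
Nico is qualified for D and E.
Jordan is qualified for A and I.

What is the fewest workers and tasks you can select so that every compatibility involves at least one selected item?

7

{Toni, Blake, Casey, Gabe, Nico, Jordan, B} is a vertex cover of size 7: every edge has an endpoint in this set.
No smaller cover exists because Sam–B, Toni–H, Blake–I, Casey–C, Gabe–F, Nico–E, Jordan–A is a matching of size 7, and a cover must include an endpoint of each of these disjoint edges (König's theorem).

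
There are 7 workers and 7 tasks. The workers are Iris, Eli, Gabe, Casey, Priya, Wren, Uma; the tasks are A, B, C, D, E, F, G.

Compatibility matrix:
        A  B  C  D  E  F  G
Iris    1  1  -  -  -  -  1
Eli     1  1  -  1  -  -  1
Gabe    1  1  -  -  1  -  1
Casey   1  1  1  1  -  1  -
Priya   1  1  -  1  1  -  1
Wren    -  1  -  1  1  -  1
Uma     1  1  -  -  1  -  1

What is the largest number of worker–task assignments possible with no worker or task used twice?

6

One maximum matching: Iris→A, Eli→G, Gabe→E, Casey→F, Priya→D, Wren→B.
The set {Iris, Eli, Gabe, Priya, Wren, Uma} has only 5 neighbours ({A, B, D, E, G}), so by Hall's theorem at most 6 of the 7 workers can be matched.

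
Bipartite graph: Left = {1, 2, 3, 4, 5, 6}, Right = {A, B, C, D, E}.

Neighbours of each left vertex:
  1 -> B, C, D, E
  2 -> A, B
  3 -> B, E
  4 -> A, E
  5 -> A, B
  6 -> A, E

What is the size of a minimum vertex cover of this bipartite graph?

{1, A, B, E} is a vertex cover of size 4: every edge has an endpoint in this set.
No smaller cover exists because 1–C, 2–A, 3–B, 4–E is a matching of size 4, and a cover must include an endpoint of each of these disjoint edges (König's theorem).

4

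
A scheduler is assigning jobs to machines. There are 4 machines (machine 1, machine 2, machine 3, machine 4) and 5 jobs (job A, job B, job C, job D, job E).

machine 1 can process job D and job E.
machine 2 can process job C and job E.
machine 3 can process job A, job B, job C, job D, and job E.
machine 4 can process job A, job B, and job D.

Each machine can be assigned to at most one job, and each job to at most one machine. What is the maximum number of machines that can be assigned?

4

A valid assignment of size 4: machine 1–job E, machine 2–job C, machine 3–job D, machine 4–job A.
All 4 machines are matched, so no larger matching exists.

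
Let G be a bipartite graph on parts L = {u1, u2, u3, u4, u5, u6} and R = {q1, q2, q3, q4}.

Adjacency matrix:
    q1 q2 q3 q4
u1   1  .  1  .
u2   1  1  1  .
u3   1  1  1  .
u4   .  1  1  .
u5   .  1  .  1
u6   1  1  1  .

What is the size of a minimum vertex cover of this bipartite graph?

4

The 4 edges u1–q1, u2–q3, u3–q2, u5–q4 form a matching, so any vertex cover needs at least 4 vertices (one per matched edge).
Conversely {u5, q1, q2, q3} meets every edge and has exactly 4 vertices, so 4 is optimal.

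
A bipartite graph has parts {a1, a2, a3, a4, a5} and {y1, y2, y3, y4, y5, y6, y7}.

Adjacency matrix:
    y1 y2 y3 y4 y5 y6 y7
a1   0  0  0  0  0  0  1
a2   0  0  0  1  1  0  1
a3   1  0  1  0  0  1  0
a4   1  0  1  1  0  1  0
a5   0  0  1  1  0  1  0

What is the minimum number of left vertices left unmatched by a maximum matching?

0

One maximum matching: a1→y7, a2→y4, a3→y6, a4→y1, a5→y3.
All 5 left vertices are matched, so no larger matching exists.
That matches 5 of the 5, leaving 0 unmatched; no matching can do better.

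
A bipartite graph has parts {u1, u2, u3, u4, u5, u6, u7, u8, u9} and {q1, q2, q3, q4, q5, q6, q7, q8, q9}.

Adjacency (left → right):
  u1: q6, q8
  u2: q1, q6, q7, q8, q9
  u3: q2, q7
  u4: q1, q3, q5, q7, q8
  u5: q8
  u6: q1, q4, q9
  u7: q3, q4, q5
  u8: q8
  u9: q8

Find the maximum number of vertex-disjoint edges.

For example, pair u1→q6, u2→q7, u3→q2, u4→q1, u5→q8, u6→q9, u7→q4.
The set {u5, u8, u9} has only 1 neighbour ({q8}), so by Hall's theorem at most 7 of the 9 left vertices can be matched.

7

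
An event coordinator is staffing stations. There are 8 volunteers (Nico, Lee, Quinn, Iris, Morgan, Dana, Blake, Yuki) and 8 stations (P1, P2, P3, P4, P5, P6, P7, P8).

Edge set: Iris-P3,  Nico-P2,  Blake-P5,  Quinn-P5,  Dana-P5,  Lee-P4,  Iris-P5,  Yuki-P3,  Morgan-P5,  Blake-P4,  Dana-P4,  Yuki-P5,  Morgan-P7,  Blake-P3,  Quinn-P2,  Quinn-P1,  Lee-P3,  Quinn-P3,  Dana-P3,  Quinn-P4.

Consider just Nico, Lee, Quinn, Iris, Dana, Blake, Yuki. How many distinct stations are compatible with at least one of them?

5

The union of neighbours of {Nico, Lee, Quinn, Iris, Dana, Blake, Yuki} is {P1, P2, P3, P4, P5}, which has 5 elements.
Since |N(S)| = 5 < |S| = 7, Hall's condition fails for this subset.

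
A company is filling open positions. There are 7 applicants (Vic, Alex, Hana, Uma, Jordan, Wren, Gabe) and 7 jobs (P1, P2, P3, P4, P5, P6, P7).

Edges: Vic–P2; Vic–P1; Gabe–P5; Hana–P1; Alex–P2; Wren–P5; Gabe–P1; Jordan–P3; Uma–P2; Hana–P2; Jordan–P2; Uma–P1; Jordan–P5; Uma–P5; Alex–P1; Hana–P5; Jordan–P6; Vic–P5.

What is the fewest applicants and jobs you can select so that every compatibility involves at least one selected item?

4

The 4 edges Vic–P5, Alex–P2, Hana–P1, Jordan–P6 form a matching, so any vertex cover needs at least 4 vertices (one per matched edge).
Conversely {Jordan, P1, P2, P5} meets every edge and has exactly 4 vertices, so 4 is optimal.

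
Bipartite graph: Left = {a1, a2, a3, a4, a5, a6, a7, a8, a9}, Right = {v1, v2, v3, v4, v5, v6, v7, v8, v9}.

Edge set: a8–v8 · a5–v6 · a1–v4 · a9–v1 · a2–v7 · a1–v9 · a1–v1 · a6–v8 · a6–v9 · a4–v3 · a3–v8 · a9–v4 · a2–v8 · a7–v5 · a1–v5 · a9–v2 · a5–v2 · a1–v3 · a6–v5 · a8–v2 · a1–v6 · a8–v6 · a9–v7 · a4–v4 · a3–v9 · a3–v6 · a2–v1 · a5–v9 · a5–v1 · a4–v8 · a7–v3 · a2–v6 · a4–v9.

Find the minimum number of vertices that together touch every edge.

9

The 9 edges a1–v3, a2–v7, a3–v9, a4–v4, a5–v1, a6–v8, a7–v5, a8–v6, a9–v2 form a matching, so any vertex cover needs at least 9 vertices (one per matched edge).
Conversely {a1, a2, a3, a4, a5, a6, a7, a8, a9} meets every edge and has exactly 9 vertices, so 9 is optimal.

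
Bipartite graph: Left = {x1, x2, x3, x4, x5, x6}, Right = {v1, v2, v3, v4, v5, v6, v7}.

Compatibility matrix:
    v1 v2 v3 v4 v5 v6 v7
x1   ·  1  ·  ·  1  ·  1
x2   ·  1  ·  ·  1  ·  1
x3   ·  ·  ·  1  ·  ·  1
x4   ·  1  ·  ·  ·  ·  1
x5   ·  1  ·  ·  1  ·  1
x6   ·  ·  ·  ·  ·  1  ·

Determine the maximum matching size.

5

One maximum matching: x1→v7, x2→v5, x3→v4, x4→v2, x6→v6.
The set {x1, x2, x4, x5} has only 3 neighbours ({v2, v5, v7}), so by Hall's theorem at most 5 of the 6 left vertices can be matched.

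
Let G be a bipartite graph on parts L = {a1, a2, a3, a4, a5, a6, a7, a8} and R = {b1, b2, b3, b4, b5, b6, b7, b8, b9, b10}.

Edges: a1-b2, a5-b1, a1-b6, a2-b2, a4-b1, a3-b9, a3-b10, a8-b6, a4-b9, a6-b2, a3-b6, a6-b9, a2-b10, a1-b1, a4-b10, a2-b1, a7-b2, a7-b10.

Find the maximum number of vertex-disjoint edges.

5

For example, pair a1–b6, a2–b2, a3–b9, a4–b10, a5–b1.
The set {a1, a2, a3, a4, a5, a6, a7, a8} has only 5 neighbours ({b1, b10, b2, b6, b9}), so by Hall's theorem at most 5 of the 8 left vertices can be matched.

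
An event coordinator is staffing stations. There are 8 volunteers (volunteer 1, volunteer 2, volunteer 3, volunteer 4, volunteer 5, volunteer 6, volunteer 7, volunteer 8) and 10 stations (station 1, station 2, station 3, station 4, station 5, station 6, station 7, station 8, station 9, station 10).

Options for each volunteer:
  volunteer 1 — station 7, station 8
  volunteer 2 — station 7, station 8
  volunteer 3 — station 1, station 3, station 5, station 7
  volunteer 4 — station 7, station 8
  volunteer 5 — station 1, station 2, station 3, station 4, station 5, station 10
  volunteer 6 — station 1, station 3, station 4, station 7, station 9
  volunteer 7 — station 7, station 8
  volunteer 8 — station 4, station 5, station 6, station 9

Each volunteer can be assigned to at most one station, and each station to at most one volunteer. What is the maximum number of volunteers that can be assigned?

6

One maximum matching: volunteer 1–station 7, volunteer 2–station 8, volunteer 3–station 3, volunteer 5–station 2, volunteer 6–station 1, volunteer 8–station 4.
The set {volunteer 1, volunteer 2, volunteer 4, volunteer 7} has only 2 neighbours ({station 7, station 8}), so by Hall's theorem at most 6 of the 8 volunteers can be matched.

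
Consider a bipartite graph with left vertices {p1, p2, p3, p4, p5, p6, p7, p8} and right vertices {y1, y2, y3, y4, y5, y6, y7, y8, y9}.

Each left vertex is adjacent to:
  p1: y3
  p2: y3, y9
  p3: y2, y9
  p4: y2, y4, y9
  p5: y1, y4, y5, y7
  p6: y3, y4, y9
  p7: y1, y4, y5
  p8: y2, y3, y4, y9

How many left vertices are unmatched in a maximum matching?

2

For example, pair p1–y3, p2–y9, p3–y2, p4–y4, p5–y7, p7–y1.
The set {p1, p2, p3, p4, p6, p8} has only 4 neighbours ({y2, y3, y4, y9}), so by Hall's theorem at most 6 of the 8 left vertices can be matched.
That matches 6 of the 8, leaving 2 unmatched; no matching can do better.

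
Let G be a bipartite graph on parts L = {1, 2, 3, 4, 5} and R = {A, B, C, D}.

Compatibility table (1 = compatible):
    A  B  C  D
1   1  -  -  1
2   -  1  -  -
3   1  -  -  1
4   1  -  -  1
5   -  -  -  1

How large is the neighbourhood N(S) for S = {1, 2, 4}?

3

The union of neighbours of {1, 2, 4} is {A, B, D}, which has 3 elements.
Since |N(S)| = 3 ≥ |S| = 3, Hall's condition holds for this subset.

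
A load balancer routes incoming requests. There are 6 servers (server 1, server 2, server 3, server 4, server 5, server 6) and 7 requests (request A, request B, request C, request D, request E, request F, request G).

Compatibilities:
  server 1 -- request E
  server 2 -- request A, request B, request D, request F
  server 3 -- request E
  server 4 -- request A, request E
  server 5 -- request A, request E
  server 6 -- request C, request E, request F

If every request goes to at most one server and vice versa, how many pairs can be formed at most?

A valid assignment of size 4: server 1-request E, server 2-request D, server 4-request A, server 6-request F.
The set {server 1, server 3, server 4, server 5} has only 2 neighbours ({request A, request E}), so by Hall's theorem at most 4 of the 6 servers can be matched.

4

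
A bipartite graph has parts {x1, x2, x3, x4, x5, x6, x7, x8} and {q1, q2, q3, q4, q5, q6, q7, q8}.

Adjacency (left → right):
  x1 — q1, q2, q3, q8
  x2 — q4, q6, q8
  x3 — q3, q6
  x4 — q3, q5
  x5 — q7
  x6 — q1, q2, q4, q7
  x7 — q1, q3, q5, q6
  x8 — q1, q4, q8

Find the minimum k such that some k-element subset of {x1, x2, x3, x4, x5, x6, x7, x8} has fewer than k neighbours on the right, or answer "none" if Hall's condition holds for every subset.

A matching saturating every left vertex exists, for instance x1→q2, x2→q6, x3→q3, x4→q5, x5→q7, x6→q4, x7→q1, x8→q8.
By Hall's marriage theorem, this means |N(S)| ≥ |S| for every subset S, so no violating subset exists.

none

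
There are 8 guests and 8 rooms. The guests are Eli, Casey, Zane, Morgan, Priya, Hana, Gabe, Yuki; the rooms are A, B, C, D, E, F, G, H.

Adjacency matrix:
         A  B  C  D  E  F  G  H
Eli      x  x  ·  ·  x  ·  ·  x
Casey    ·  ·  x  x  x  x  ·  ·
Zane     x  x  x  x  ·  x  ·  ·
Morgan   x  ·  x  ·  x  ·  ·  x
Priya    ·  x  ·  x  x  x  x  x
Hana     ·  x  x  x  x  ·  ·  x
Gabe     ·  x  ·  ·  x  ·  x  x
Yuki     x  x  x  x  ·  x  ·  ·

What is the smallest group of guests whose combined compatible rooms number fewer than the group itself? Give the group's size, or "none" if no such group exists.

A matching saturating every guest exists, for instance Eli→H, Casey→F, Zane→B, Morgan→C, Priya→G, Hana→D, Gabe→E, Yuki→A.
By Hall's marriage theorem, this means |N(S)| ≥ |S| for every subset S, so no violating subset exists.

none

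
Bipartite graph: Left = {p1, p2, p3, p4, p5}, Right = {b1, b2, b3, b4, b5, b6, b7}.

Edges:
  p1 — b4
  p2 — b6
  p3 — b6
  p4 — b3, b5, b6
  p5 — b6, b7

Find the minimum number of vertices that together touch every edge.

{p1, p4, p5, b6} is a vertex cover of size 4: every edge has an endpoint in this set.
No smaller cover exists because p1–b4, p2–b6, p4–b3, p5–b7 is a matching of size 4, and a cover must include an endpoint of each of these disjoint edges (König's theorem).

4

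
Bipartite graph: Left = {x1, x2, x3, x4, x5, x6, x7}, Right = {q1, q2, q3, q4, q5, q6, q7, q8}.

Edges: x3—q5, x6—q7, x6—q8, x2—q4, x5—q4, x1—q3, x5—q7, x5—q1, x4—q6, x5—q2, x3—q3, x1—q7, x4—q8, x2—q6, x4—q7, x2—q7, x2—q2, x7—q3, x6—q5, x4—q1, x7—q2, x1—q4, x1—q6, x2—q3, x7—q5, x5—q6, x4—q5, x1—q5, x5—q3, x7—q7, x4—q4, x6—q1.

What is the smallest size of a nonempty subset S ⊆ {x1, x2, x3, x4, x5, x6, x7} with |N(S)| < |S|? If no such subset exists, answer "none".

none

A matching saturating every left vertex exists, for instance x1→q3, x2→q7, x3→q5, x4→q4, x5→q6, x6→q8, x7→q2.
By Hall's marriage theorem, this means |N(S)| ≥ |S| for every subset S, so no violating subset exists.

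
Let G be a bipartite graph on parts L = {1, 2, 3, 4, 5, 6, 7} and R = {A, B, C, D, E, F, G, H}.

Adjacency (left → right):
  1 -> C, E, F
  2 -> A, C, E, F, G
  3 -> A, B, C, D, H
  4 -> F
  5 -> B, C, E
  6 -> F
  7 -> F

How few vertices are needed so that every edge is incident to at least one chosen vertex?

{1, 2, 3, 5, F} is a vertex cover of size 5: every edge has an endpoint in this set.
No smaller cover exists because 1–E, 2–G, 3–A, 4–F, 5–B is a matching of size 5, and a cover must include an endpoint of each of these disjoint edges (König's theorem).

5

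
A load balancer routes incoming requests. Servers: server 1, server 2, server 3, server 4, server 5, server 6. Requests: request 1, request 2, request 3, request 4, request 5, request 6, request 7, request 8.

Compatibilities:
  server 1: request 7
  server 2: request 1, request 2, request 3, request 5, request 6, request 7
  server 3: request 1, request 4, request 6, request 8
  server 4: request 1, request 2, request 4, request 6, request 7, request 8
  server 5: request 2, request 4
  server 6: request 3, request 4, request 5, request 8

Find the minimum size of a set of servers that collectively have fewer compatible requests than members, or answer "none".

none

A matching saturating every server exists, for instance server 1→request 7, server 2→request 6, server 3→request 4, server 4→request 8, server 5→request 2, server 6→request 5.
By Hall's marriage theorem, this means |N(S)| ≥ |S| for every subset S, so no violating subset exists.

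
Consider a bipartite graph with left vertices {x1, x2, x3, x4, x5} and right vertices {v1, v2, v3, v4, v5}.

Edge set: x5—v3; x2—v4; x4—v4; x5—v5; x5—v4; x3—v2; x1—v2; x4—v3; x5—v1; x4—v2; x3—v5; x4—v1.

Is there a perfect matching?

Yes

For example, pair x1-v2, x2-v4, x3-v5, x4-v3, x5-v1.
All 5 left vertices are covered.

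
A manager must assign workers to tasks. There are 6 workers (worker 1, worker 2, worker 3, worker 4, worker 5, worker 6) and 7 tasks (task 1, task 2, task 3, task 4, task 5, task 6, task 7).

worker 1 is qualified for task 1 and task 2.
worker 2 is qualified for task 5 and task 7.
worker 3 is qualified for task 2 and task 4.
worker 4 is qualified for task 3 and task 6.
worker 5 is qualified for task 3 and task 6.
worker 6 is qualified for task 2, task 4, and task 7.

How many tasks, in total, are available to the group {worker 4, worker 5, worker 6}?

The union of neighbours of {worker 4, worker 5, worker 6} is {task 2, task 3, task 4, task 6, task 7}, which has 5 elements.
Since |N(S)| = 5 ≥ |S| = 3, Hall's condition holds for this subset.

5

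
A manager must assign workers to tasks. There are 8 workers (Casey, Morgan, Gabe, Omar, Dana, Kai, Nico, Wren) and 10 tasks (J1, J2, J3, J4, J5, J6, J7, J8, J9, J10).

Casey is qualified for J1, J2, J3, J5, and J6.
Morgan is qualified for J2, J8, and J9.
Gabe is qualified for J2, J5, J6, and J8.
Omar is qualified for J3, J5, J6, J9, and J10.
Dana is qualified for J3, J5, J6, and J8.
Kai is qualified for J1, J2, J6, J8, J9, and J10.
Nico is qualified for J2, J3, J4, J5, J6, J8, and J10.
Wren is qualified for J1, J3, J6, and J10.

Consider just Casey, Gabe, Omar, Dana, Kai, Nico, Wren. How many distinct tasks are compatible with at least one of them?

9

The union of neighbours of {Casey, Gabe, Omar, Dana, Kai, Nico, Wren} is {J1, J2, J3, J4, J5, J6, J8, J9, J10}, which has 9 elements.
Since |N(S)| = 9 ≥ |S| = 7, Hall's condition holds for this subset.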